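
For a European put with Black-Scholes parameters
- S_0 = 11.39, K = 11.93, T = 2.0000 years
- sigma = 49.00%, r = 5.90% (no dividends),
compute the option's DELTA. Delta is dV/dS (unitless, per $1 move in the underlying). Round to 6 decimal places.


d1 = 0.4499212815; d2 = -0.2430433641
phi(d1) = 0.3605397326; exp(-qT) = 1.0000000000; exp(-rT) = 0.8886960526
N(-d1) = 0.3263836009
Delta = -exp(-qT) * N(-d1) = -1.0000000000 * 0.3263836009 = -0.326384

Answer: Delta = -0.326384


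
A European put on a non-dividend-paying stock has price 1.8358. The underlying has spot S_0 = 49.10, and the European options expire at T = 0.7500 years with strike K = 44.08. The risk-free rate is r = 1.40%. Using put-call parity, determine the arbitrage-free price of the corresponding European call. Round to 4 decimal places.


Answer: Call price = 7.3162

Derivation:
Put-call parity: C - P = S_0 * exp(-qT) - K * exp(-rT).
S_0 * exp(-qT) = 49.1000 * 1.00000000 = 49.10000000
K * exp(-rT) = 44.0800 * 0.98955493 = 43.61958143
C = P + S*exp(-qT) - K*exp(-rT)
C = 1.8358 + 49.10000000 - 43.61958143 = 7.3162


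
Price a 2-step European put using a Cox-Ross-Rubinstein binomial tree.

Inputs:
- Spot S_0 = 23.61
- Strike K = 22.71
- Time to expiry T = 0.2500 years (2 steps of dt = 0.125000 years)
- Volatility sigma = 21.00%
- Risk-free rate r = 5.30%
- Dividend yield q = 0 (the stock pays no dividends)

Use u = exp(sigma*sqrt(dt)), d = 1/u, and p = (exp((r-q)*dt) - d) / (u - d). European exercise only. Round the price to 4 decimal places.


dt = T/N = 0.125000
u = exp(sigma*sqrt(dt)) = 1.077072; d = 1/u = 0.928443
p = (exp((r-q)*dt) - d) / (u - d) = 0.526169
Discount per step: exp(-r*dt) = 0.993397
Stock lattice S(k, i) with i counting down-moves:
  k=0: S(0,0) = 23.6100
  k=1: S(1,0) = 25.4297; S(1,1) = 21.9205
  k=2: S(2,0) = 27.3896; S(2,1) = 23.6100; S(2,2) = 20.3520
Terminal payoffs V(N, i) = max(K - S_T, 0):
  V(2,0) = 0.000000; V(2,1) = 0.000000; V(2,2) = 2.358026
Backward induction: V(k, i) = exp(-r*dt) * [p * V(k+1, i) + (1-p) * V(k+1, i+1)].
  V(1,0) = exp(-r*dt) * [p*0.000000 + (1-p)*0.000000] = 0.000000
  V(1,1) = exp(-r*dt) * [p*0.000000 + (1-p)*2.358026] = 1.109928
  V(0,0) = exp(-r*dt) * [p*0.000000 + (1-p)*1.109928] = 0.522445

Answer: Price = V(0,0) = 0.5224


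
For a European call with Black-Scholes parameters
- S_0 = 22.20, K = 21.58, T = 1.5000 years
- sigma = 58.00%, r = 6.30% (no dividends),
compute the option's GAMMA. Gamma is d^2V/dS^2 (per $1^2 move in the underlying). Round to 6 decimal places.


Answer: Gamma = 0.022005

Derivation:
d1 = 0.5280837045; d2 = -0.1822683209
phi(d1) = 0.3470193515; exp(-qT) = 1.0000000000; exp(-rT) = 0.9098277346
Gamma = exp(-qT) * phi(d1) / (S * sigma * sqrt(T)) = 1.0000000000 * 0.3470193515 / (22.2000 * 0.5800 * 1.2247448714) = 0.022005


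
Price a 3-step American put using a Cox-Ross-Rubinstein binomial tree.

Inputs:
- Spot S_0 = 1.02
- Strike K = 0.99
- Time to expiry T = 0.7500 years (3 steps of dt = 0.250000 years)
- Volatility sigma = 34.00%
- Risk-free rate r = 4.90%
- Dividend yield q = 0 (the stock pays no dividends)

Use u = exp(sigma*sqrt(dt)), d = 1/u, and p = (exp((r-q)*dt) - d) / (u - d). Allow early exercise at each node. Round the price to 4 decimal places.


Answer: Price = V(0,0) = 0.0976

Derivation:
dt = T/N = 0.250000
u = exp(sigma*sqrt(dt)) = 1.185305; d = 1/u = 0.843665
p = (exp((r-q)*dt) - d) / (u - d) = 0.493679
Discount per step: exp(-r*dt) = 0.987825
Stock lattice S(k, i) with i counting down-moves:
  k=0: S(0,0) = 1.0200
  k=1: S(1,0) = 1.2090; S(1,1) = 0.8605
  k=2: S(2,0) = 1.4330; S(2,1) = 1.0200; S(2,2) = 0.7260
  k=3: S(3,0) = 1.6986; S(3,1) = 1.2090; S(3,2) = 0.8605; S(3,3) = 0.6125
Terminal payoffs V(N, i) = max(K - S_T, 0):
  V(3,0) = 0.000000; V(3,1) = 0.000000; V(3,2) = 0.129462; V(3,3) = 0.377495
Backward induction: V(k, i) = exp(-r*dt) * [p * V(k+1, i) + (1-p) * V(k+1, i+1)]; then take max(V_cont, immediate exercise) for American.
  V(2,0) = exp(-r*dt) * [p*0.000000 + (1-p)*0.000000] = 0.000000; exercise = 0.000000; V(2,0) = max -> 0.000000
  V(2,1) = exp(-r*dt) * [p*0.000000 + (1-p)*0.129462] = 0.064751; exercise = 0.000000; V(2,1) = max -> 0.064751
  V(2,2) = exp(-r*dt) * [p*0.129462 + (1-p)*0.377495] = 0.251941; exercise = 0.263994; V(2,2) = max -> 0.263994
  V(1,0) = exp(-r*dt) * [p*0.000000 + (1-p)*0.064751] = 0.032386; exercise = 0.000000; V(1,0) = max -> 0.032386
  V(1,1) = exp(-r*dt) * [p*0.064751 + (1-p)*0.263994] = 0.163616; exercise = 0.129462; V(1,1) = max -> 0.163616
  V(0,0) = exp(-r*dt) * [p*0.032386 + (1-p)*0.163616] = 0.097627; exercise = 0.000000; V(0,0) = max -> 0.097627


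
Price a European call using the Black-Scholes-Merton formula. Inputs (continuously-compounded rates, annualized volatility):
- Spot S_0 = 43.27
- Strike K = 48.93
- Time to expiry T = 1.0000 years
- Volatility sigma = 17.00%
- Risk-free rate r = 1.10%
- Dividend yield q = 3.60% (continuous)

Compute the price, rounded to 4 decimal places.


d1 = (ln(S/K) + (r - q + 0.5*sigma^2) * T) / (sigma * sqrt(T)) = -0.78518324
d2 = d1 - sigma * sqrt(T) = -0.95518324
exp(-rT) = 0.98906028; exp(-qT) = 0.96464029
C = S_0 * exp(-qT) * N(d1) - K * exp(-rT) * N(d2)
N(d1) = 0.21617307; N(d2) = 0.16974252
C = 43.2700 * 0.96464029 * 0.21617307 - 48.9300 * 0.98906028 * 0.16974252 = 0.8084

Answer: Price = 0.8084


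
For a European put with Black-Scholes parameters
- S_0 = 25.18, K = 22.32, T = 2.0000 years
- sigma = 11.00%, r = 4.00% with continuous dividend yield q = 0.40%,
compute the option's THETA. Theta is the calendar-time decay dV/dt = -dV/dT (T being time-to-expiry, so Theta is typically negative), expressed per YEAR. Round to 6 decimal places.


Answer: Theta = -0.071136

Derivation:
d1 = 1.3156486053; d2 = 1.1600851134
phi(d1) = 0.1678970711; exp(-qT) = 0.9920319148; exp(-rT) = 0.9231163464
Theta = -S*exp(-qT)*phi(d1)*sigma/(2*sqrt(T)) + r*K*exp(-rT)*N(-d2) - q*S*exp(-qT)*N(-d1)
N(-d1) = 0.0941460058; N(-d2) = 0.1230070772; sqrt(T) = 1.4142135624
Term 1 = -25.1800 * 0.9920319148 * 0.1678970711 * 0.1100 / (2 * 1.4142135624) = -0.1631068429
Term 2 = 0.0400 * 22.3200 * 0.9231163464 * 0.1230070772 = 0.1013773004
Term 3 = -0.0040 * 25.1800 * 0.9920319148 * 0.0941460058 = -0.0094068292
Theta = -0.1631068429 + (0.1013773004) + (-0.0094068292) = -0.071136


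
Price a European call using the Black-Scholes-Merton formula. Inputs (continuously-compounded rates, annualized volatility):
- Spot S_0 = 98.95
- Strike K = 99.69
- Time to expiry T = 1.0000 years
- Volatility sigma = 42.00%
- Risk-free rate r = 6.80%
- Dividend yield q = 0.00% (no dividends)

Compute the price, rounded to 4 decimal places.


Answer: Price = 19.0451

Derivation:
d1 = (ln(S/K) + (r - q + 0.5*sigma^2) * T) / (sigma * sqrt(T)) = 0.35416500
d2 = d1 - sigma * sqrt(T) = -0.06583500
exp(-rT) = 0.93426047; exp(-qT) = 1.00000000
C = S_0 * exp(-qT) * N(d1) - K * exp(-rT) * N(d2)
N(d1) = 0.63839239; N(d2) = 0.47375460
C = 98.9500 * 1.00000000 * 0.63839239 - 99.6900 * 0.93426047 * 0.47375460 = 19.0451


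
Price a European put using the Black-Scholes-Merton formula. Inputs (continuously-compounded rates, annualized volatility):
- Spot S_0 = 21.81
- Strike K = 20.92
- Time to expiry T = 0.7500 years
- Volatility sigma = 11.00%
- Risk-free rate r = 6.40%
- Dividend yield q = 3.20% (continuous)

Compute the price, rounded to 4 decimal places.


d1 = (ln(S/K) + (r - q + 0.5*sigma^2) * T) / (sigma * sqrt(T)) = 0.73691352
d2 = d1 - sigma * sqrt(T) = 0.64165072
exp(-rT) = 0.95313379; exp(-qT) = 0.97628571
P = K * exp(-rT) * N(-d2) - S_0 * exp(-qT) * N(-d1)
N(-d1) = 0.23058747; N(-d2) = 0.26055000
P = 20.9200 * 0.95313379 * 0.26055000 - 21.8100 * 0.97628571 * 0.23058747 = 0.2854

Answer: Price = 0.2854


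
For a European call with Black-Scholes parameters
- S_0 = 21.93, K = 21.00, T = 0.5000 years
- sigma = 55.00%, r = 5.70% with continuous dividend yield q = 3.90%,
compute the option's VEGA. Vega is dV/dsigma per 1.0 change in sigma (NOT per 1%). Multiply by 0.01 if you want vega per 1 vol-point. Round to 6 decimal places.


Answer: Vega = 5.747224

Derivation:
d1 = 0.3290183916; d2 = -0.0598903381
phi(d1) = 0.3779228955; exp(-qT) = 0.9806888952; exp(-rT) = 0.9719022941
Vega = S * exp(-qT) * phi(d1) * sqrt(T) = 21.9300 * 0.9806888952 * 0.3779228955 * 0.7071067812 = 5.747224


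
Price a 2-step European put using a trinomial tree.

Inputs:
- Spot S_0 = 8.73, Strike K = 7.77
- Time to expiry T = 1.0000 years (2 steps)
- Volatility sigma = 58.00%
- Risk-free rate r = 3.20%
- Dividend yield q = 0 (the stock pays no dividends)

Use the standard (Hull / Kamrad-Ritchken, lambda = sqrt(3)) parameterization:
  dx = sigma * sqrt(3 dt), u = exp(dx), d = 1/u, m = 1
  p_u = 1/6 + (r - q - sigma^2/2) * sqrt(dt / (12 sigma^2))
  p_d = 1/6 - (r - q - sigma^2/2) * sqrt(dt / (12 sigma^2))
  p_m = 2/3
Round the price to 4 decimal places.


dt = T/N = 0.500000; dx = sigma*sqrt(3*dt) = 0.710352
u = exp(dx) = 2.034707; d = 1/u = 0.491471
p_u = 0.118733, p_m = 0.666667, p_d = 0.214601
Discount per step: exp(-r*dt) = 0.984127
Stock lattice S(k, j) with j the centered position index:
  k=0: S(0,+0) = 8.7300
  k=1: S(1,-1) = 4.2905; S(1,+0) = 8.7300; S(1,+1) = 17.7630
  k=2: S(2,-2) = 2.1087; S(2,-1) = 4.2905; S(2,+0) = 8.7300; S(2,+1) = 17.7630; S(2,+2) = 36.1425
Terminal payoffs V(N, j) = max(K - S_T, 0):
  V(2,-2) = 5.661322; V(2,-1) = 3.479457; V(2,+0) = 0.000000; V(2,+1) = 0.000000; V(2,+2) = 0.000000
Backward induction: V(k, j) = exp(-r*dt) * [p_u * V(k+1, j+1) + p_m * V(k+1, j) + p_d * V(k+1, j-1)]
  V(1,-1) = exp(-r*dt) * [p_u*0.000000 + p_m*3.479457 + p_d*5.661322] = 3.478458
  V(1,+0) = exp(-r*dt) * [p_u*0.000000 + p_m*0.000000 + p_d*3.479457] = 0.734842
  V(1,+1) = exp(-r*dt) * [p_u*0.000000 + p_m*0.000000 + p_d*0.000000] = 0.000000
  V(0,+0) = exp(-r*dt) * [p_u*0.000000 + p_m*0.734842 + p_d*3.478458] = 1.216749

Answer: Price = V(0,0) = 1.2167


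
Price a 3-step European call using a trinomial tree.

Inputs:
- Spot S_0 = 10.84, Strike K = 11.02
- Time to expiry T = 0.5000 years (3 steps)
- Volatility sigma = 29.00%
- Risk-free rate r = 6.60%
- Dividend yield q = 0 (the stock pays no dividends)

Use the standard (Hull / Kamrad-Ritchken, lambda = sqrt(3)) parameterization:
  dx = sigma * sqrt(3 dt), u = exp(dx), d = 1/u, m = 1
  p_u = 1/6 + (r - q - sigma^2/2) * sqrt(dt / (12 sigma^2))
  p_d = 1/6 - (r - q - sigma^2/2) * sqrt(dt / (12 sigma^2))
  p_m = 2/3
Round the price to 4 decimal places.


Answer: Price = V(0,0) = 0.9210

Derivation:
dt = T/N = 0.166667; dx = sigma*sqrt(3*dt) = 0.205061
u = exp(dx) = 1.227600; d = 1/u = 0.814598
p_u = 0.176400, p_m = 0.666667, p_d = 0.156934
Discount per step: exp(-r*dt) = 0.989060
Stock lattice S(k, j) with j the centered position index:
  k=0: S(0,+0) = 10.8400
  k=1: S(1,-1) = 8.8302; S(1,+0) = 10.8400; S(1,+1) = 13.3072
  k=2: S(2,-2) = 7.1931; S(2,-1) = 8.8302; S(2,+0) = 10.8400; S(2,+1) = 13.3072; S(2,+2) = 16.3359
  k=3: S(3,-3) = 5.8595; S(3,-2) = 7.1931; S(3,-1) = 8.8302; S(3,+0) = 10.8400; S(3,+1) = 13.3072; S(3,+2) = 16.3359; S(3,+3) = 20.0539
Terminal payoffs V(N, j) = max(S_T - K, 0):
  V(3,-3) = 0.000000; V(3,-2) = 0.000000; V(3,-1) = 0.000000; V(3,+0) = 0.000000; V(3,+1) = 2.287183; V(3,+2) = 5.315897; V(3,+3) = 9.033945
Backward induction: V(k, j) = exp(-r*dt) * [p_u * V(k+1, j+1) + p_m * V(k+1, j) + p_d * V(k+1, j-1)]
  V(2,-2) = exp(-r*dt) * [p_u*0.000000 + p_m*0.000000 + p_d*0.000000] = 0.000000
  V(2,-1) = exp(-r*dt) * [p_u*0.000000 + p_m*0.000000 + p_d*0.000000] = 0.000000
  V(2,+0) = exp(-r*dt) * [p_u*2.287183 + p_m*0.000000 + p_d*0.000000] = 0.399044
  V(2,+1) = exp(-r*dt) * [p_u*5.315897 + p_m*2.287183 + p_d*0.000000] = 2.435571
  V(2,+2) = exp(-r*dt) * [p_u*9.033945 + p_m*5.315897 + p_d*2.287183] = 5.436321
  V(1,-1) = exp(-r*dt) * [p_u*0.399044 + p_m*0.000000 + p_d*0.000000] = 0.069621
  V(1,+0) = exp(-r*dt) * [p_u*2.435571 + p_m*0.399044 + p_d*0.000000] = 0.688053
  V(1,+1) = exp(-r*dt) * [p_u*5.436321 + p_m*2.435571 + p_d*0.399044] = 2.616363
  V(0,+0) = exp(-r*dt) * [p_u*2.616363 + p_m*0.688053 + p_d*0.069621] = 0.920967


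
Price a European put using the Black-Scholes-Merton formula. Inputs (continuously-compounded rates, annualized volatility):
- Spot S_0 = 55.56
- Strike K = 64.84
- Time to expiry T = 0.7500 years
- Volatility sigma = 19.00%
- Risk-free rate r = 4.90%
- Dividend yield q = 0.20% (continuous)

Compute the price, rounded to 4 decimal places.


Answer: Price = 8.3490

Derivation:
d1 = (ln(S/K) + (r - q + 0.5*sigma^2) * T) / (sigma * sqrt(T)) = -0.64220602
d2 = d1 - sigma * sqrt(T) = -0.80675085
exp(-rT) = 0.96391708; exp(-qT) = 0.99850112
P = K * exp(-rT) * N(-d2) - S_0 * exp(-qT) * N(-d1)
N(-d1) = 0.73963029; N(-d2) = 0.79009498
P = 64.8400 * 0.96391708 * 0.79009498 - 55.5600 * 0.99850112 * 0.73963029 = 8.3490


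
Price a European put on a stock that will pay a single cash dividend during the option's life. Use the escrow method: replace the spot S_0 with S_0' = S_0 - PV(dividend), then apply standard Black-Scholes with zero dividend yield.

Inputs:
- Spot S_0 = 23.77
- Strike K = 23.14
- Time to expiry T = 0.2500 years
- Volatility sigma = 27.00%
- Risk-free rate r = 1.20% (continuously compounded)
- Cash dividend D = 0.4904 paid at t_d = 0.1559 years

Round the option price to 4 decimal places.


Answer: Price = 1.1451

Derivation:
PV(D) = D * exp(-r * t_d) = 0.4904 * 0.99813095 = 0.48948342
S_0' = S_0 - PV(D) = 23.7700 - 0.48948342 = 23.28051658
d1 = (ln(S_0'/K) + (r + sigma^2/2)*T) / (sigma*sqrt(T)) = 0.13456734
d2 = d1 - sigma*sqrt(T) = -0.00043266
exp(-rT) = 0.99700450
N(-d1) = 0.44647698; N(-d2) = 0.50017261
P = K * exp(-rT) * N(-d2) - S_0' * N(-d1) = 23.1400 * 0.99700450 * 0.50017261 - 23.28051658 * 0.44647698 = 1.1451


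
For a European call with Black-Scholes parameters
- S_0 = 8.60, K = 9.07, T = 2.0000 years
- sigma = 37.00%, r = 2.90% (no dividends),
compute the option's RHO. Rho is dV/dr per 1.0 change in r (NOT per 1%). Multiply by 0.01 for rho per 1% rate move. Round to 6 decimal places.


d1 = 0.2707835589; d2 = -0.2524754592
phi(d1) = 0.3845811723; exp(-qT) = 1.0000000000; exp(-rT) = 0.9436499474
N(d2) = 0.4003367903
Rho = K*T*exp(-rT)*N(d2) = 9.0700 * 2.0000 * 0.9436499474 * 0.4003367903 = 6.852889

Answer: Rho = 6.852889


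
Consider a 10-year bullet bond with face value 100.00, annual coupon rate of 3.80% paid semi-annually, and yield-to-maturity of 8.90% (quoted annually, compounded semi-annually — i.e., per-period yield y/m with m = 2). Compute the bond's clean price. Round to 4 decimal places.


Coupon per period c = face * coupon_rate / m = 1.900000
Periods per year m = 2; per-period yield y/m = 0.044500
Number of cashflows N = 20
Cashflows (t years, CF_t, discount factor 1/(1+y/m)^(m*t), PV):
  t = 0.5000: CF_t = 1.900000, DF = 0.957396, PV = 1.819052
  t = 1.0000: CF_t = 1.900000, DF = 0.916607, PV = 1.741553
  t = 1.5000: CF_t = 1.900000, DF = 0.877556, PV = 1.667356
  t = 2.0000: CF_t = 1.900000, DF = 0.840168, PV = 1.596320
  t = 2.5000: CF_t = 1.900000, DF = 0.804374, PV = 1.528310
  t = 3.0000: CF_t = 1.900000, DF = 0.770104, PV = 1.463197
  t = 3.5000: CF_t = 1.900000, DF = 0.737294, PV = 1.400859
  t = 4.0000: CF_t = 1.900000, DF = 0.705883, PV = 1.341177
  t = 4.5000: CF_t = 1.900000, DF = 0.675809, PV = 1.284037
  t = 5.0000: CF_t = 1.900000, DF = 0.647017, PV = 1.229332
  t = 5.5000: CF_t = 1.900000, DF = 0.619451, PV = 1.176957
  t = 6.0000: CF_t = 1.900000, DF = 0.593060, PV = 1.126814
  t = 6.5000: CF_t = 1.900000, DF = 0.567793, PV = 1.078807
  t = 7.0000: CF_t = 1.900000, DF = 0.543603, PV = 1.032846
  t = 7.5000: CF_t = 1.900000, DF = 0.520443, PV = 0.988842
  t = 8.0000: CF_t = 1.900000, DF = 0.498270, PV = 0.946713
  t = 8.5000: CF_t = 1.900000, DF = 0.477042, PV = 0.906379
  t = 9.0000: CF_t = 1.900000, DF = 0.456718, PV = 0.867764
  t = 9.5000: CF_t = 1.900000, DF = 0.437260, PV = 0.830794
  t = 10.0000: CF_t = 101.900000, DF = 0.418631, PV = 42.658472
Price P = sum_t PV_t = 66.685582

Answer: Price = 66.6856


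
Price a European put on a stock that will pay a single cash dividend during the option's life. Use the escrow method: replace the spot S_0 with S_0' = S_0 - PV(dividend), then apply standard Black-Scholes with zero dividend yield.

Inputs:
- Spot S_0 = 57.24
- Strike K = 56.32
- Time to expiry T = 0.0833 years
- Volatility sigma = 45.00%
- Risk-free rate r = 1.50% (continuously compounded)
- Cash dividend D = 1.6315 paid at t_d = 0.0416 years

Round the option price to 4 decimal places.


Answer: Price = 3.2272

Derivation:
PV(D) = D * exp(-r * t_d) = 1.6315 * 0.99937619 = 1.63048226
S_0' = S_0 - PV(D) = 57.2400 - 1.63048226 = 55.60951774
d1 = (ln(S_0'/K) + (r + sigma^2/2)*T) / (sigma*sqrt(T)) = -0.02318885
d2 = d1 - sigma*sqrt(T) = -0.15306668
exp(-rT) = 0.99875128
N(-d1) = 0.50925019; N(-d2) = 0.56082715
P = K * exp(-rT) * N(-d2) - S_0' * N(-d1) = 56.3200 * 0.99875128 * 0.56082715 - 55.60951774 * 0.50925019 = 3.2272


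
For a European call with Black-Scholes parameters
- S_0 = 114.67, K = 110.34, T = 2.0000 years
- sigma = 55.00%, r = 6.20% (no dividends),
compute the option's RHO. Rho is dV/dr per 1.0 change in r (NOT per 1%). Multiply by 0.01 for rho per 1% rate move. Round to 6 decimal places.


Answer: Rho = 83.548397

Derivation:
d1 = 0.5978162674; d2 = -0.1800011919
phi(d1) = 0.3336606975; exp(-qT) = 1.0000000000; exp(-rT) = 0.8833798409
N(d2) = 0.4285758162
Rho = K*T*exp(-rT)*N(d2) = 110.3400 * 2.0000 * 0.8833798409 * 0.4285758162 = 83.548397


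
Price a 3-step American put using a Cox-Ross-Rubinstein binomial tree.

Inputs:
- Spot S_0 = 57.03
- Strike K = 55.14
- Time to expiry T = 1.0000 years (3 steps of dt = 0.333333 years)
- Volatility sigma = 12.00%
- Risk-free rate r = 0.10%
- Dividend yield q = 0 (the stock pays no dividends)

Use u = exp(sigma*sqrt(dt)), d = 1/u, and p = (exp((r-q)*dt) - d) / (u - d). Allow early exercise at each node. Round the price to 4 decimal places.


dt = T/N = 0.333333
u = exp(sigma*sqrt(dt)) = 1.071738; d = 1/u = 0.933063
p = (exp((r-q)*dt) - d) / (u - d) = 0.485091
Discount per step: exp(-r*dt) = 0.999667
Stock lattice S(k, i) with i counting down-moves:
  k=0: S(0,0) = 57.0300
  k=1: S(1,0) = 61.1212; S(1,1) = 53.2126
  k=2: S(2,0) = 65.5060; S(2,1) = 57.0300; S(2,2) = 49.6507
  k=3: S(3,0) = 70.2053; S(3,1) = 61.1212; S(3,2) = 53.2126; S(3,3) = 46.3273
Terminal payoffs V(N, i) = max(K - S_T, 0):
  V(3,0) = 0.000000; V(3,1) = 0.000000; V(3,2) = 1.927389; V(3,3) = 8.812703
Backward induction: V(k, i) = exp(-r*dt) * [p * V(k+1, i) + (1-p) * V(k+1, i+1)]; then take max(V_cont, immediate exercise) for American.
  V(2,0) = exp(-r*dt) * [p*0.000000 + (1-p)*0.000000] = 0.000000; exercise = 0.000000; V(2,0) = max -> 0.000000
  V(2,1) = exp(-r*dt) * [p*0.000000 + (1-p)*1.927389] = 0.992100; exercise = 0.000000; V(2,1) = max -> 0.992100
  V(2,2) = exp(-r*dt) * [p*1.927389 + (1-p)*8.812703] = 5.470879; exercise = 5.489256; V(2,2) = max -> 5.489256
  V(1,0) = exp(-r*dt) * [p*0.000000 + (1-p)*0.992100] = 0.510672; exercise = 0.000000; V(1,0) = max -> 0.510672
  V(1,1) = exp(-r*dt) * [p*0.992100 + (1-p)*5.489256] = 3.306626; exercise = 1.927389; V(1,1) = max -> 3.306626
  V(0,0) = exp(-r*dt) * [p*0.510672 + (1-p)*3.306626] = 1.949685; exercise = 0.000000; V(0,0) = max -> 1.949685

Answer: Price = V(0,0) = 1.9497


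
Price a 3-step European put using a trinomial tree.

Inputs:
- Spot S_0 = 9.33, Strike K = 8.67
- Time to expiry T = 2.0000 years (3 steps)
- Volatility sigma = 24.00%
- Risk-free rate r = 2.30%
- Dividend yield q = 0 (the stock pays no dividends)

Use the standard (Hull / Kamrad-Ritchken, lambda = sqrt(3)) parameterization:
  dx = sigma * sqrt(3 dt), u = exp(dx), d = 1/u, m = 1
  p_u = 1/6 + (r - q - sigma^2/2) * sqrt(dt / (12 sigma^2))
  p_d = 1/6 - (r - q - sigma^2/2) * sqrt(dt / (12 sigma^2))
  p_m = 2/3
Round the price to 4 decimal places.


Answer: Price = V(0,0) = 0.7216

Derivation:
dt = T/N = 0.666667; dx = sigma*sqrt(3*dt) = 0.339411
u = exp(dx) = 1.404121; d = 1/u = 0.712189
p_u = 0.160971, p_m = 0.666667, p_d = 0.172363
Discount per step: exp(-r*dt) = 0.984784
Stock lattice S(k, j) with j the centered position index:
  k=0: S(0,+0) = 9.3300
  k=1: S(1,-1) = 6.6447; S(1,+0) = 9.3300; S(1,+1) = 13.1004
  k=2: S(2,-2) = 4.7323; S(2,-1) = 6.6447; S(2,+0) = 9.3300; S(2,+1) = 13.1004; S(2,+2) = 18.3946
  k=3: S(3,-3) = 3.3703; S(3,-2) = 4.7323; S(3,-1) = 6.6447; S(3,+0) = 9.3300; S(3,+1) = 13.1004; S(3,+2) = 18.3946; S(3,+3) = 25.8282
Terminal payoffs V(N, j) = max(K - S_T, 0):
  V(3,-3) = 5.299702; V(3,-2) = 3.937694; V(3,-1) = 2.025272; V(3,+0) = 0.000000; V(3,+1) = 0.000000; V(3,+2) = 0.000000; V(3,+3) = 0.000000
Backward induction: V(k, j) = exp(-r*dt) * [p_u * V(k+1, j+1) + p_m * V(k+1, j) + p_d * V(k+1, j-1)]
  V(2,-2) = exp(-r*dt) * [p_u*2.025272 + p_m*3.937694 + p_d*5.299702] = 3.805805
  V(2,-1) = exp(-r*dt) * [p_u*0.000000 + p_m*2.025272 + p_d*3.937694] = 1.998021
  V(2,+0) = exp(-r*dt) * [p_u*0.000000 + p_m*0.000000 + p_d*2.025272] = 0.343770
  V(2,+1) = exp(-r*dt) * [p_u*0.000000 + p_m*0.000000 + p_d*0.000000] = 0.000000
  V(2,+2) = exp(-r*dt) * [p_u*0.000000 + p_m*0.000000 + p_d*0.000000] = 0.000000
  V(1,-1) = exp(-r*dt) * [p_u*0.343770 + p_m*1.998021 + p_d*3.805805] = 2.012238
  V(1,+0) = exp(-r*dt) * [p_u*0.000000 + p_m*0.343770 + p_d*1.998021] = 0.564837
  V(1,+1) = exp(-r*dt) * [p_u*0.000000 + p_m*0.000000 + p_d*0.343770] = 0.058352
  V(0,+0) = exp(-r*dt) * [p_u*0.058352 + p_m*0.564837 + p_d*2.012238] = 0.721635


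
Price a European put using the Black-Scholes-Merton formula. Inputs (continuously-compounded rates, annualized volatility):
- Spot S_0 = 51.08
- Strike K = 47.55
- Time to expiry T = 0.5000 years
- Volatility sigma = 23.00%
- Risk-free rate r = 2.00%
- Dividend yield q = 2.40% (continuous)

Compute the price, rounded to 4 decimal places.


d1 = (ln(S/K) + (r - q + 0.5*sigma^2) * T) / (sigma * sqrt(T)) = 0.50933973
d2 = d1 - sigma * sqrt(T) = 0.34670517
exp(-rT) = 0.99004983; exp(-qT) = 0.98807171
P = K * exp(-rT) * N(-d2) - S_0 * exp(-qT) * N(-d1)
N(-d1) = 0.30525706; N(-d2) = 0.36440641
P = 47.5500 * 0.99004983 * 0.36440641 - 51.0800 * 0.98807171 * 0.30525706 = 1.7486

Answer: Price = 1.7486


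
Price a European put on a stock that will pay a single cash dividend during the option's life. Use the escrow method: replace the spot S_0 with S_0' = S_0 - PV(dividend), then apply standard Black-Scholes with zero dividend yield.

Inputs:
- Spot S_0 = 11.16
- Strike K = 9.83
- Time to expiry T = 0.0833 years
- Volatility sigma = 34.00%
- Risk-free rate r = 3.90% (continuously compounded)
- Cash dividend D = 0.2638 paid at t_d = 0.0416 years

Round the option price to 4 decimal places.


PV(D) = D * exp(-r * t_d) = 0.2638 * 0.99837892 = 0.26337236
S_0' = S_0 - PV(D) = 11.1600 - 0.26337236 = 10.89662764
d1 = (ln(S_0'/K) + (r + sigma^2/2)*T) / (sigma*sqrt(T)) = 1.13194695
d2 = d1 - sigma*sqrt(T) = 1.03381703
exp(-rT) = 0.99675657
N(-d1) = 0.12882837; N(-d2) = 0.15061085
P = K * exp(-rT) * N(-d2) - S_0' * N(-d1) = 9.8300 * 0.99675657 * 0.15061085 - 10.89662764 * 0.12882837 = 0.0719

Answer: Price = 0.0719


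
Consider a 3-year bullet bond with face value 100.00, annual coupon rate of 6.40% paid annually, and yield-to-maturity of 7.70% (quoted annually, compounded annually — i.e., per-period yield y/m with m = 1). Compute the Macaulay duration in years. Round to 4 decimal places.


Answer: Macaulay duration = 2.8199 years

Derivation:
Coupon per period c = face * coupon_rate / m = 6.400000
Periods per year m = 1; per-period yield y/m = 0.077000
Number of cashflows N = 3
Cashflows (t years, CF_t, discount factor 1/(1+y/m)^(m*t), PV):
  t = 1.0000: CF_t = 6.400000, DF = 0.928505, PV = 5.942433
  t = 2.0000: CF_t = 6.400000, DF = 0.862122, PV = 5.517579
  t = 3.0000: CF_t = 106.400000, DF = 0.800484, PV = 85.171544
Price P = sum_t PV_t = 96.631555
Macaulay numerator sum_t t * PV_t:
  t * PV_t at t = 1.0000: 5.942433
  t * PV_t at t = 2.0000: 11.035158
  t * PV_t at t = 3.0000: 255.514631
Macaulay duration D = (sum_t t * PV_t) / P = 272.492222 / 96.631555 = 2.819909


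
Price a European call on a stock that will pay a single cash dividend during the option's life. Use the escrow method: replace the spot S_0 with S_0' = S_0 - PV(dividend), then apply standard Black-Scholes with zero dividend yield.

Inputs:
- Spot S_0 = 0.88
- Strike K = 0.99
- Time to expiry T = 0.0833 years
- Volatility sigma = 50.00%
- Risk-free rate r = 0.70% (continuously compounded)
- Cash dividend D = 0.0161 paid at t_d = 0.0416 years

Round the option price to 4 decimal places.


Answer: Price = 0.0124

Derivation:
PV(D) = D * exp(-r * t_d) = 0.0161 * 0.99970884 = 0.01609531
S_0' = S_0 - PV(D) = 0.8800 - 0.01609531 = 0.86390469
d1 = (ln(S_0'/K) + (r + sigma^2/2)*T) / (sigma*sqrt(T)) = -0.86790955
d2 = d1 - sigma*sqrt(T) = -1.01221824
exp(-rT) = 0.99941707
N(d1) = 0.19272193; N(d2) = 0.15571686
C = S_0' * N(d1) - K * exp(-rT) * N(d2) = 0.86390469 * 0.19272193 - 0.9900 * 0.99941707 * 0.15571686 = 0.0124


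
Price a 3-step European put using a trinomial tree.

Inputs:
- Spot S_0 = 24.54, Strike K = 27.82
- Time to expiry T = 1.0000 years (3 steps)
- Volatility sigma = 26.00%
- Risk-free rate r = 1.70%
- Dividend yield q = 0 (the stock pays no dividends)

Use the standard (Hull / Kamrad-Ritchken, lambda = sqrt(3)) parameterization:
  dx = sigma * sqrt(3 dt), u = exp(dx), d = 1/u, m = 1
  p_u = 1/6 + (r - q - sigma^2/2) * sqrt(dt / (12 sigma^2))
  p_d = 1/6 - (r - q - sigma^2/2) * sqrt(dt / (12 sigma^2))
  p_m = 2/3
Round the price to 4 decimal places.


Answer: Price = V(0,0) = 4.4208

Derivation:
dt = T/N = 0.333333; dx = sigma*sqrt(3*dt) = 0.260000
u = exp(dx) = 1.296930; d = 1/u = 0.771052
p_u = 0.155897, p_m = 0.666667, p_d = 0.177436
Discount per step: exp(-r*dt) = 0.994349
Stock lattice S(k, j) with j the centered position index:
  k=0: S(0,+0) = 24.5400
  k=1: S(1,-1) = 18.9216; S(1,+0) = 24.5400; S(1,+1) = 31.8267
  k=2: S(2,-2) = 14.5895; S(2,-1) = 18.9216; S(2,+0) = 24.5400; S(2,+1) = 31.8267; S(2,+2) = 41.2770
  k=3: S(3,-3) = 11.2493; S(3,-2) = 14.5895; S(3,-1) = 18.9216; S(3,+0) = 24.5400; S(3,+1) = 31.8267; S(3,+2) = 41.2770; S(3,+3) = 53.5333
Terminal payoffs V(N, j) = max(K - S_T, 0):
  V(3,-3) = 16.570716; V(3,-2) = 13.230466; V(3,-1) = 8.898394; V(3,+0) = 3.280000; V(3,+1) = 0.000000; V(3,+2) = 0.000000; V(3,+3) = 0.000000
Backward induction: V(k, j) = exp(-r*dt) * [p_u * V(k+1, j+1) + p_m * V(k+1, j) + p_d * V(k+1, j-1)]
  V(2,-2) = exp(-r*dt) * [p_u*8.898394 + p_m*13.230466 + p_d*16.570716] = 13.073494
  V(2,-1) = exp(-r*dt) * [p_u*3.280000 + p_m*8.898394 + p_d*13.230466] = 8.741490
  V(2,+0) = exp(-r*dt) * [p_u*0.000000 + p_m*3.280000 + p_d*8.898394] = 3.744283
  V(2,+1) = exp(-r*dt) * [p_u*0.000000 + p_m*0.000000 + p_d*3.280000] = 0.578701
  V(2,+2) = exp(-r*dt) * [p_u*0.000000 + p_m*0.000000 + p_d*0.000000] = 0.000000
  V(1,-1) = exp(-r*dt) * [p_u*3.744283 + p_m*8.741490 + p_d*13.073494] = 8.681755
  V(1,+0) = exp(-r*dt) * [p_u*0.578701 + p_m*3.744283 + p_d*8.741490] = 4.114082
  V(1,+1) = exp(-r*dt) * [p_u*0.000000 + p_m*0.578701 + p_d*3.744283] = 1.044237
  V(0,+0) = exp(-r*dt) * [p_u*1.044237 + p_m*4.114082 + p_d*8.681755] = 4.420847


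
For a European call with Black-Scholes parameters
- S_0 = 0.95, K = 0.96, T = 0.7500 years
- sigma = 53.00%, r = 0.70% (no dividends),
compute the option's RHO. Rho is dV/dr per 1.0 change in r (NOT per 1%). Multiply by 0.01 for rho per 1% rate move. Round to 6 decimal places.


Answer: Rho = 0.289949

Derivation:
d1 = 0.2181211890; d2 = -0.2408722750
phi(d1) = 0.3895640601; exp(-qT) = 1.0000000000; exp(-rT) = 0.9947637572
N(d2) = 0.4048270555
Rho = K*T*exp(-rT)*N(d2) = 0.9600 * 0.7500 * 0.9947637572 * 0.4048270555 = 0.289949


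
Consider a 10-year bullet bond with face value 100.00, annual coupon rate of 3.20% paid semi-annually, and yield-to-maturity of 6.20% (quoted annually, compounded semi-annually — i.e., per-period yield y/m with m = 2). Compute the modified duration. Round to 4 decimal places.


Answer: Modified duration = 8.1561

Derivation:
Coupon per period c = face * coupon_rate / m = 1.600000
Periods per year m = 2; per-period yield y/m = 0.031000
Number of cashflows N = 20
Cashflows (t years, CF_t, discount factor 1/(1+y/m)^(m*t), PV):
  t = 0.5000: CF_t = 1.600000, DF = 0.969932, PV = 1.551891
  t = 1.0000: CF_t = 1.600000, DF = 0.940768, PV = 1.505229
  t = 1.5000: CF_t = 1.600000, DF = 0.912481, PV = 1.459970
  t = 2.0000: CF_t = 1.600000, DF = 0.885045, PV = 1.416072
  t = 2.5000: CF_t = 1.600000, DF = 0.858434, PV = 1.373494
  t = 3.0000: CF_t = 1.600000, DF = 0.832622, PV = 1.332196
  t = 3.5000: CF_t = 1.600000, DF = 0.807587, PV = 1.292139
  t = 4.0000: CF_t = 1.600000, DF = 0.783305, PV = 1.253287
  t = 4.5000: CF_t = 1.600000, DF = 0.759752, PV = 1.215604
  t = 5.0000: CF_t = 1.600000, DF = 0.736908, PV = 1.179053
  t = 5.5000: CF_t = 1.600000, DF = 0.714751, PV = 1.143601
  t = 6.0000: CF_t = 1.600000, DF = 0.693260, PV = 1.109216
  t = 6.5000: CF_t = 1.600000, DF = 0.672415, PV = 1.075864
  t = 7.0000: CF_t = 1.600000, DF = 0.652197, PV = 1.043515
  t = 7.5000: CF_t = 1.600000, DF = 0.632587, PV = 1.012139
  t = 8.0000: CF_t = 1.600000, DF = 0.613566, PV = 0.981706
  t = 8.5000: CF_t = 1.600000, DF = 0.595117, PV = 0.952188
  t = 9.0000: CF_t = 1.600000, DF = 0.577224, PV = 0.923558
  t = 9.5000: CF_t = 1.600000, DF = 0.559868, PV = 0.895788
  t = 10.0000: CF_t = 101.600000, DF = 0.543034, PV = 55.172213
Price P = sum_t PV_t = 77.888722
First compute Macaulay numerator sum_t t * PV_t:
  t * PV_t at t = 0.5000: 0.775946
  t * PV_t at t = 1.0000: 1.505229
  t * PV_t at t = 1.5000: 2.189955
  t * PV_t at t = 2.0000: 2.832144
  t * PV_t at t = 2.5000: 3.433734
  t * PV_t at t = 3.0000: 3.996587
  t * PV_t at t = 3.5000: 4.522487
  t * PV_t at t = 4.0000: 5.013149
  t * PV_t at t = 4.5000: 5.470216
  t * PV_t at t = 5.0000: 5.895265
  t * PV_t at t = 5.5000: 6.289807
  t * PV_t at t = 6.0000: 6.655294
  t * PV_t at t = 6.5000: 6.993115
  t * PV_t at t = 7.0000: 7.304605
  t * PV_t at t = 7.5000: 7.591040
  t * PV_t at t = 8.0000: 7.853646
  t * PV_t at t = 8.5000: 8.093597
  t * PV_t at t = 9.0000: 8.312019
  t * PV_t at t = 9.5000: 8.509988
  t * PV_t at t = 10.0000: 551.722128
Macaulay duration D = 654.959952 / 77.888722 = 8.408919
Modified duration = D / (1 + y/m) = 8.408919 / (1 + 0.031000) = 8.156080


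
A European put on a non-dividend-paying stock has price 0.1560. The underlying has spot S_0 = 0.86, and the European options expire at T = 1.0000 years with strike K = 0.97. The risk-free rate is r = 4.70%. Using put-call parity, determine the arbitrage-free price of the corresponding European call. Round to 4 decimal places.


Answer: Call price = 0.0905

Derivation:
Put-call parity: C - P = S_0 * exp(-qT) - K * exp(-rT).
S_0 * exp(-qT) = 0.8600 * 1.00000000 = 0.86000000
K * exp(-rT) = 0.9700 * 0.95408740 = 0.92546478
C = P + S*exp(-qT) - K*exp(-rT)
C = 0.1560 + 0.86000000 - 0.92546478 = 0.0905


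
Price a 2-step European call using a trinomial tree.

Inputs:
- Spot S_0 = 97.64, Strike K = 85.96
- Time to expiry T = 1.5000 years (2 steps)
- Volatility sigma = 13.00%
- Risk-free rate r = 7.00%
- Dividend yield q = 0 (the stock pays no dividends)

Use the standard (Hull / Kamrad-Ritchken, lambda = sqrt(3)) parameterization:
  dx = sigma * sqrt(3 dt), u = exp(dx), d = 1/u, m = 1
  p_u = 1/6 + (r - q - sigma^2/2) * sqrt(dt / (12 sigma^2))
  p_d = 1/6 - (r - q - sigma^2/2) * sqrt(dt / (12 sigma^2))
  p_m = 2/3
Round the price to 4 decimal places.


dt = T/N = 0.750000; dx = sigma*sqrt(3*dt) = 0.195000
u = exp(dx) = 1.215311; d = 1/u = 0.822835
p_u = 0.285032, p_m = 0.666667, p_d = 0.048301
Discount per step: exp(-r*dt) = 0.948854
Stock lattice S(k, j) with j the centered position index:
  k=0: S(0,+0) = 97.6400
  k=1: S(1,-1) = 80.3416; S(1,+0) = 97.6400; S(1,+1) = 118.6630
  k=2: S(2,-2) = 66.1078; S(2,-1) = 80.3416; S(2,+0) = 97.6400; S(2,+1) = 118.6630; S(2,+2) = 144.2124
Terminal payoffs V(N, j) = max(S_T - K, 0):
  V(2,-2) = 0.000000; V(2,-1) = 0.000000; V(2,+0) = 11.680000; V(2,+1) = 32.702965; V(2,+2) = 58.252405
Backward induction: V(k, j) = exp(-r*dt) * [p_u * V(k+1, j+1) + p_m * V(k+1, j) + p_d * V(k+1, j-1)]
  V(1,-1) = exp(-r*dt) * [p_u*11.680000 + p_m*0.000000 + p_d*0.000000] = 3.158901
  V(1,+0) = exp(-r*dt) * [p_u*32.702965 + p_m*11.680000 + p_d*0.000000] = 16.233056
  V(1,+1) = exp(-r*dt) * [p_u*58.252405 + p_m*32.702965 + p_d*11.680000] = 36.976794
  V(0,+0) = exp(-r*dt) * [p_u*36.976794 + p_m*16.233056 + p_d*3.158901] = 20.413830

Answer: Price = V(0,0) = 20.4138


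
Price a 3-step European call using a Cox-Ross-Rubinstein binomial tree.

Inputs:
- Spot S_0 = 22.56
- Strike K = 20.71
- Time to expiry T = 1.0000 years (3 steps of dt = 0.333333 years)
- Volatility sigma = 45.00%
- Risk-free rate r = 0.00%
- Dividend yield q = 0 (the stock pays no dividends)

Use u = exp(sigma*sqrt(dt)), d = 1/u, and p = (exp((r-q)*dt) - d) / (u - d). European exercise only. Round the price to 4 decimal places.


Answer: Price = V(0,0) = 5.0938

Derivation:
dt = T/N = 0.333333
u = exp(sigma*sqrt(dt)) = 1.296681; d = 1/u = 0.771200
p = (exp((r-q)*dt) - d) / (u - d) = 0.435411
Discount per step: exp(-r*dt) = 1.000000
Stock lattice S(k, i) with i counting down-moves:
  k=0: S(0,0) = 22.5600
  k=1: S(1,0) = 29.2531; S(1,1) = 17.3983
  k=2: S(2,0) = 37.9319; S(2,1) = 22.5600; S(2,2) = 13.4175
  k=3: S(3,0) = 49.1856; S(3,1) = 29.2531; S(3,2) = 17.3983; S(3,3) = 10.3476
Terminal payoffs V(N, i) = max(S_T - K, 0):
  V(3,0) = 28.475619; V(3,1) = 8.543115; V(3,2) = 0.000000; V(3,3) = 0.000000
Backward induction: V(k, i) = exp(-r*dt) * [p * V(k+1, i) + (1-p) * V(k+1, i+1)].
  V(2,0) = exp(-r*dt) * [p*28.475619 + (1-p)*8.543115] = 17.221946
  V(2,1) = exp(-r*dt) * [p*8.543115 + (1-p)*0.000000] = 3.719766
  V(2,2) = exp(-r*dt) * [p*0.000000 + (1-p)*0.000000] = 0.000000
  V(1,0) = exp(-r*dt) * [p*17.221946 + (1-p)*3.719766] = 9.598764
  V(1,1) = exp(-r*dt) * [p*3.719766 + (1-p)*0.000000] = 1.619627
  V(0,0) = exp(-r*dt) * [p*9.598764 + (1-p)*1.619627] = 5.093831


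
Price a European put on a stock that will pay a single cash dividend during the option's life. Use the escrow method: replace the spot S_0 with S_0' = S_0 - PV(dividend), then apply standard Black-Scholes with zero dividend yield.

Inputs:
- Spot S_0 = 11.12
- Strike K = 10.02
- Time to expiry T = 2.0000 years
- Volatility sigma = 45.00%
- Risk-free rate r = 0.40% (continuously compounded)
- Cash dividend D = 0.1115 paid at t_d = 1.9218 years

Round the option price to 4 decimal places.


PV(D) = D * exp(-r * t_d) = 0.1115 * 0.99234227 = 0.11064616
S_0' = S_0 - PV(D) = 11.1200 - 0.11064616 = 11.00935384
d1 = (ln(S_0'/K) + (r + sigma^2/2)*T) / (sigma*sqrt(T)) = 0.47873041
d2 = d1 - sigma*sqrt(T) = -0.15766570
exp(-rT) = 0.99203191
N(-d1) = 0.31606522; N(-d2) = 0.56263988
P = K * exp(-rT) * N(-d2) - S_0' * N(-d1) = 10.0200 * 0.99203191 * 0.56263988 - 11.00935384 * 0.31606522 = 2.1131

Answer: Price = 2.1131


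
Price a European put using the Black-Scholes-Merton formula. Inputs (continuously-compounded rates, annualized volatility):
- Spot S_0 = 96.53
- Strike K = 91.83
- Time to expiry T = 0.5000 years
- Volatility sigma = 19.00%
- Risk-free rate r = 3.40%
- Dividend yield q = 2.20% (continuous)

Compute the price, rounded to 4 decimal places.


d1 = (ln(S/K) + (r - q + 0.5*sigma^2) * T) / (sigma * sqrt(T)) = 0.48336181
d2 = d1 - sigma * sqrt(T) = 0.34901153
exp(-rT) = 0.98314368; exp(-qT) = 0.98906028
P = K * exp(-rT) * N(-d2) - S_0 * exp(-qT) * N(-d1)
N(-d1) = 0.31441943; N(-d2) = 0.36354033
P = 91.8300 * 0.98314368 * 0.36354033 - 96.5300 * 0.98906028 * 0.31441943 = 2.8023

Answer: Price = 2.8023


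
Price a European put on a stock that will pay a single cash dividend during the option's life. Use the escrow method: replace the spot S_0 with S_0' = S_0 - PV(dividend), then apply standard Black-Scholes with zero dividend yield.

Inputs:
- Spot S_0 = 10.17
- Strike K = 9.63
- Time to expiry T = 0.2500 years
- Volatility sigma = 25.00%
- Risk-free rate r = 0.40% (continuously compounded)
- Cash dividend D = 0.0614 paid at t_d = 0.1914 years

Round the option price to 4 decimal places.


Answer: Price = 0.2855

Derivation:
PV(D) = D * exp(-r * t_d) = 0.0614 * 0.99923469 = 0.06135301
S_0' = S_0 - PV(D) = 10.1700 - 0.06135301 = 10.10864699
d1 = (ln(S_0'/K) + (r + sigma^2/2)*T) / (sigma*sqrt(T)) = 0.45856375
d2 = d1 - sigma*sqrt(T) = 0.33356375
exp(-rT) = 0.99900050
N(-d1) = 0.32327373; N(-d2) = 0.36935439
P = K * exp(-rT) * N(-d2) - S_0' * N(-d1) = 9.6300 * 0.99900050 * 0.36935439 - 10.10864699 * 0.32327373 = 0.2855


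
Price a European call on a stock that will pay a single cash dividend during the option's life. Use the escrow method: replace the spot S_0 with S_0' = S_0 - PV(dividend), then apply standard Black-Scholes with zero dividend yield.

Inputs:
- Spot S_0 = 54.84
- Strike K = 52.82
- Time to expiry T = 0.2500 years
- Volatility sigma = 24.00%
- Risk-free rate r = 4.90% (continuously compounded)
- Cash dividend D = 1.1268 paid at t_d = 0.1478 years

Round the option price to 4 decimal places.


PV(D) = D * exp(-r * t_d) = 1.1268 * 0.99278396 = 1.11866897
S_0' = S_0 - PV(D) = 54.8400 - 1.11866897 = 53.72133103
d1 = (ln(S_0'/K) + (r + sigma^2/2)*T) / (sigma*sqrt(T)) = 0.30308535
d2 = d1 - sigma*sqrt(T) = 0.18308535
exp(-rT) = 0.98782473
N(d1) = 0.61908759; N(d2) = 0.57263447
C = S_0' * N(d1) - K * exp(-rT) * N(d2) = 53.72133103 * 0.61908759 - 52.8200 * 0.98782473 * 0.57263447 = 3.3799

Answer: Price = 3.3799


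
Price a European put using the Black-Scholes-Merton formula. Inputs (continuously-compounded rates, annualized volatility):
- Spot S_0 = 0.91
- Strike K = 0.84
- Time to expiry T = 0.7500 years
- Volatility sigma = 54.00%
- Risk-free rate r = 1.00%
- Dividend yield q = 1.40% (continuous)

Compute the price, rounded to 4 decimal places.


d1 = (ln(S/K) + (r - q + 0.5*sigma^2) * T) / (sigma * sqrt(T)) = 0.39856993
d2 = d1 - sigma * sqrt(T) = -0.06908379
exp(-rT) = 0.99252805; exp(-qT) = 0.98955493
P = K * exp(-rT) * N(-d2) - S_0 * exp(-qT) * N(-d1)
N(-d1) = 0.34510506; N(-d2) = 0.52753854
P = 0.8400 * 0.99252805 * 0.52753854 - 0.9100 * 0.98955493 * 0.34510506 = 0.1291

Answer: Price = 0.1291


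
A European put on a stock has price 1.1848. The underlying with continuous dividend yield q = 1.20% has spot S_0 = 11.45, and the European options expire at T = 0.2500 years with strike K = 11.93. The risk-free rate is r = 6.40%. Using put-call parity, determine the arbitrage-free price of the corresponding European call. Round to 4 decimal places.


Answer: Call price = 0.8599

Derivation:
Put-call parity: C - P = S_0 * exp(-qT) - K * exp(-rT).
S_0 * exp(-qT) = 11.4500 * 0.99700450 = 11.41570147
K * exp(-rT) = 11.9300 * 0.98412732 = 11.74063893
C = P + S*exp(-qT) - K*exp(-rT)
C = 1.1848 + 11.41570147 - 11.74063893 = 0.8599


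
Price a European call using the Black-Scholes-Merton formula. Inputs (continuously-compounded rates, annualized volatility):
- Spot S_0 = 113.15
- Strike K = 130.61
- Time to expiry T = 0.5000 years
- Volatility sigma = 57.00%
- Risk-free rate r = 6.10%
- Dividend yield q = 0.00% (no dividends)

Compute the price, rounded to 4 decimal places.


Answer: Price = 13.1209

Derivation:
d1 = (ln(S/K) + (r - q + 0.5*sigma^2) * T) / (sigma * sqrt(T)) = -0.07883971
d2 = d1 - sigma * sqrt(T) = -0.48189057
exp(-rT) = 0.96996043; exp(-qT) = 1.00000000
C = S_0 * exp(-qT) * N(d1) - K * exp(-rT) * N(d2)
N(d1) = 0.46858006; N(d2) = 0.31494184
C = 113.1500 * 1.00000000 * 0.46858006 - 130.6100 * 0.96996043 * 0.31494184 = 13.1209


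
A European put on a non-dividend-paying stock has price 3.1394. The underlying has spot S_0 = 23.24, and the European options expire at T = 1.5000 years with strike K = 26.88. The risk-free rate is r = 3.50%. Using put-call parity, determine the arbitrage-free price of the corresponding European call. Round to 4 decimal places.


Answer: Call price = 0.8742

Derivation:
Put-call parity: C - P = S_0 * exp(-qT) - K * exp(-rT).
S_0 * exp(-qT) = 23.2400 * 1.00000000 = 23.24000000
K * exp(-rT) = 26.8800 * 0.94885432 = 25.50520415
C = P + S*exp(-qT) - K*exp(-rT)
C = 3.1394 + 23.24000000 - 25.50520415 = 0.8742


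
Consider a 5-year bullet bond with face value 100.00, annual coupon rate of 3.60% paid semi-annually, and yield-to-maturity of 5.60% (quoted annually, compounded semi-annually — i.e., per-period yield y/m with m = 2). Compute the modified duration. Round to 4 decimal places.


Coupon per period c = face * coupon_rate / m = 1.800000
Periods per year m = 2; per-period yield y/m = 0.028000
Number of cashflows N = 10
Cashflows (t years, CF_t, discount factor 1/(1+y/m)^(m*t), PV):
  t = 0.5000: CF_t = 1.800000, DF = 0.972763, PV = 1.750973
  t = 1.0000: CF_t = 1.800000, DF = 0.946267, PV = 1.703281
  t = 1.5000: CF_t = 1.800000, DF = 0.920493, PV = 1.656888
  t = 2.0000: CF_t = 1.800000, DF = 0.895422, PV = 1.611759
  t = 2.5000: CF_t = 1.800000, DF = 0.871033, PV = 1.567859
  t = 3.0000: CF_t = 1.800000, DF = 0.847308, PV = 1.525154
  t = 3.5000: CF_t = 1.800000, DF = 0.824230, PV = 1.483613
  t = 4.0000: CF_t = 1.800000, DF = 0.801780, PV = 1.443204
  t = 4.5000: CF_t = 1.800000, DF = 0.779941, PV = 1.403895
  t = 5.0000: CF_t = 101.800000, DF = 0.758698, PV = 77.235441
Price P = sum_t PV_t = 91.382066
First compute Macaulay numerator sum_t t * PV_t:
  t * PV_t at t = 0.5000: 0.875486
  t * PV_t at t = 1.0000: 1.703281
  t * PV_t at t = 1.5000: 2.485332
  t * PV_t at t = 2.0000: 3.223518
  t * PV_t at t = 2.5000: 3.919647
  t * PV_t at t = 3.0000: 4.575463
  t * PV_t at t = 3.5000: 5.192646
  t * PV_t at t = 4.0000: 5.772814
  t * PV_t at t = 4.5000: 6.317525
  t * PV_t at t = 5.0000: 386.177206
Macaulay duration D = 420.242919 / 91.382066 = 4.598746
Modified duration = D / (1 + y/m) = 4.598746 / (1 + 0.028000) = 4.473488

Answer: Modified duration = 4.4735
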